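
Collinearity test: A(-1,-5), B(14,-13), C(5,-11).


-1*(-13+ 11) + 14*(-11+ 5) + 5*(-5+ 13)
= 2 - 84 + 40 = -42

No, not collinear (determinant = -42)


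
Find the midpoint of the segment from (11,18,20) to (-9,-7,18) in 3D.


Mx = (11- 9)/2 = 1.0000
My = (18- 7)/2 = 5.5000
Mz = (20+18)/2 = 19.0000

M = (1.0000, 5.5000, 19.0000)


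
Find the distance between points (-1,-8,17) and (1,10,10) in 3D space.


dx=2, dy=18, dz=-7
d = sqrt(4+324+49) = sqrt(377) = 19.4165

19.4165


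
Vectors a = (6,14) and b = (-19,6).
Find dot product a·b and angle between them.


a·b = 6*(-19) + 14*6 = -114 + 84 = -30
|a| = sqrt(36+196) = 15.2315
|b| = sqrt(361+36) = 19.9249
cos(theta) = -30/(sqrt(232)*sqrt(397)) = -30/sqrt(92104) = -0.098851
theta = arccos(-30/sqrt(92104)) = 95.6730 degrees

a·b = -30, theta = 95.6730 deg


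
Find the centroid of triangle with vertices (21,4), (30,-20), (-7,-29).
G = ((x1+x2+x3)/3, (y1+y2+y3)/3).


Gx = (21+30- 7)/3 = 44/3 = 14.6667
Gy = (4- 20- 29)/3 = -45/3 = -15.0000

G = (14.6667, -15.0000)


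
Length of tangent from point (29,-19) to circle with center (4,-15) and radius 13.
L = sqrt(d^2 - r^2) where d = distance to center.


d = sqrt((29-4)^2 + (-19+ 15)^2) = sqrt(625+16) = 25.3180
L = sqrt(641.0000 - 169) = sqrt(472.0000) = 21.7256

21.7256


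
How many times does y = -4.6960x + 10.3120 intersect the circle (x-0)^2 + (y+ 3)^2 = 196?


Substitute y = -4.6960x + 10.3120: (x-0)^2 + (-4.6960x+10.3120+ 3)^2 = 196
Expand to Ax^2 + Bx + C = 0, where b-k = 13.312
A = 1+m^2 = 23.052416
B = 2(m(b-k) - h) = 2(-4.6960*13.312 - 0) = -125.026304
C = h^2 + (b-k)^2 - r^2 = 0 + 177.209344 - 196 = -18.790656
disc = B^2-4AC = 15631.5767 + 1732.6801 = 17364.2568
disc > 0

2 intersection points


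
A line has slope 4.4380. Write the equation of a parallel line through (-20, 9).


Parallel lines have equal slopes.
m2 = 4.4380
b2 = 9 - 4.4380*(-20) = 97.7600

y = 4.4380x + 97.7600


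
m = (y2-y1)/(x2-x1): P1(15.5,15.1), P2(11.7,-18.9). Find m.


dy = -18.9 - 15.1 = -34.0
dx = 11.7 - 15.5 = -3.8
m = -34.0/(-3.8) = 8.9474

m = 8.9474


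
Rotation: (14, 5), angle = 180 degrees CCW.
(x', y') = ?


cos(180) = -1, sin(180) = 0
x' = 14*(-1) - 5*0 = -14
y' = 14*0 + 5*(-1) = -5

(-14, -5)


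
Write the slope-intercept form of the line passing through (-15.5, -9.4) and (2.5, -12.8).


m = (-3.4)/(18.0) = -0.1889
b = y1 - m*x1 = -9.4 - (-3.4*(-15.5))/(18.0) = -9.4 - 2.9278 = -12.3278

y = -0.1889x - 12.3278


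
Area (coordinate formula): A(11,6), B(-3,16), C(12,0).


11*(16-0) = 176
-3*(0-6) = 18
12*(6-16) = -120
sum = 74
Area = |74|/2 = 37.0000

37.0000 sq units


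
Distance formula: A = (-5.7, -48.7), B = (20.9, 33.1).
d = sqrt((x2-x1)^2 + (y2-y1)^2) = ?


dx = 20.9 + 5.7 = 26.6
dy = 33.1 + 48.7 = 81.8
d = sqrt(707.56 + 6691.24) = sqrt(7398.8) = 86.0163

86.0163


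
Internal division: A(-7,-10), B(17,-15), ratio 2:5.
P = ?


Px = (2*17 + 5*(-7))/7 = -1/7 = -0.1429
Py = (2*(-15) + 5*(-10))/7 = -80/7 = -11.4286

P = (-0.1429, -11.4286)


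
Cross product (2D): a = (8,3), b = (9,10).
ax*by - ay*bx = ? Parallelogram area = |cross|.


cross = 8*10 - 3*9 = 80 - 27 = 53
Parallelogram area = |53| = 53

cross = 53, parallelogram area = 53


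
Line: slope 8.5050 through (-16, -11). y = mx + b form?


y + 11 = 8.5050(x + 16)
y = 8.5050x - 11 - 8.5050*(-16)
y = 8.5050x + 125.0800

y = 8.5050x + 125.0800


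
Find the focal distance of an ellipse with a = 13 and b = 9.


c^2 = 13^2 - 9^2 = 169 - 81 = 88
c = sqrt(88) = 9.3808

c = 9.3808


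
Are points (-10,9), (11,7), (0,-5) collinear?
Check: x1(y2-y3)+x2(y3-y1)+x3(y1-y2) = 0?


-10*(7+ 5) + 11*(-5-9) + 0*(9-7)
= -120 - 154 + 0 = -274

No, not collinear (determinant = -274)


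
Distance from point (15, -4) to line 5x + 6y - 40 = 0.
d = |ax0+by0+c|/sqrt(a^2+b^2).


|5*15 + 6*(-4) - 40| = |11| = 11
sqrt(25 + 36) = sqrt(61) = 7.8102
d = 11/sqrt(61) = 1.4084

1.4084


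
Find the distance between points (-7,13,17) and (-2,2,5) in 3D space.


dx=5, dy=-11, dz=-12
d = sqrt(25+121+144) = sqrt(290) = 17.0294

17.0294


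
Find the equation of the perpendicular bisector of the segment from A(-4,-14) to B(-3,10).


Midpoint = (-3.5, -2)
Slope of AB = dy/dx = 24/1 = 24.0000
Perp slope = -dx/dy = -1/24 = -0.0417
b = My - (perp slope)*Mx = -2 + (1*(-3.5))/24 = -2 - 0.1458 = -2.1458

y = -0.0417x - 2.1458


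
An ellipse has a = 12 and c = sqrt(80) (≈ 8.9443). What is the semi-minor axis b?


b^2 = 12^2 - (sqrt(80))^2 = 144 - 80 = 64
b = sqrt(64) = 8

b = 8


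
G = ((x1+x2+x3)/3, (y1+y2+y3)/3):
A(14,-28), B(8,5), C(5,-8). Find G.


Gx = (14+8+5)/3 = 27/3 = 9.0000
Gy = (-28+5- 8)/3 = -31/3 = -10.3333

G = (9.0000, -10.3333)


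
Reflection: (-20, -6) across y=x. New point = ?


Reflection rule for y=x: (y, x)
(-20, -6) -> (-6, -20)

(-6, -20)


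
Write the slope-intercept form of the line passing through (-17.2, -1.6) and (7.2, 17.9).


m = (19.5)/(24.4) = 0.7992
b = y1 - m*x1 = -1.6 - (19.5*(-17.2))/(24.4) = -1.6 + 13.7459 = 12.1459

y = 0.7992x + 12.1459


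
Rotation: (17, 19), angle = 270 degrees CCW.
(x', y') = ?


cos(270) = 0, sin(270) = -1
x' = 17*0 - 19*(-1) = 19
y' = 17*(-1) + 19*0 = -17

(19, -17)


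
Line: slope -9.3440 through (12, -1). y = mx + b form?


y + 1 = -9.3440(x - 12)
y = -9.3440x - 1 + 9.3440*12
y = -9.3440x + 111.1280

y = -9.3440x + 111.1280


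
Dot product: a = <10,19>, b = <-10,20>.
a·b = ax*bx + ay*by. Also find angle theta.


a·b = 10*(-10) + 19*20 = -100 + 380 = 280
|a| = sqrt(100+361) = 21.4709
|b| = sqrt(100+400) = 22.3607
cos(theta) = 280/(sqrt(461)*sqrt(500)) = 280/sqrt(230500) = 0.583207
theta = arccos(280/sqrt(230500)) = 54.3236 degrees

a·b = 280, theta = 54.3236 deg


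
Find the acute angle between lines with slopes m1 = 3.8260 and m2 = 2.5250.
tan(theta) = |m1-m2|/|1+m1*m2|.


m1-m2 = 1.301
1+m1*m2 = 10.66065
tan(theta) = |1.301/10.66065| = 0.122038
theta = arctan(|1.301/10.66065|) = 6.9578 degrees (acute angle)

6.9578 degrees


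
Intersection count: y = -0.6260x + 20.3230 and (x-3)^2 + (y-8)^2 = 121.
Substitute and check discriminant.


Substitute y = -0.6260x + 20.3230: (x-3)^2 + (-0.6260x+20.3230-8)^2 = 121
Expand to Ax^2 + Bx + C = 0, where b-k = 12.323
A = 1+m^2 = 1.391876
B = 2(m(b-k) - h) = 2(-0.6260*12.323 - 3) = -21.428396
C = h^2 + (b-k)^2 - r^2 = 9 + 151.856329 - 121 = 39.856329
disc = B^2-4AC = 459.1762 - 221.9003 = 237.2759
disc > 0

2 intersection points


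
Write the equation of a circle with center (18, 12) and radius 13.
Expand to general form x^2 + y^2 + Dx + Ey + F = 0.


(x-18)^2 + (y-12)^2 = 13^2
D = -2h = -36, E = -2k = -24
F = h^2+k^2-r^2 = 324+144-169 = 299

x^2 + y^2 - 36x - 24y + 299 = 0


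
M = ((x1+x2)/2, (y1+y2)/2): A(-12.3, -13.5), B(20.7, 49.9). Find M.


Mx = (-12.3 + 20.7)/2 = 8.4/2 = 4.2000
My = (-13.5 + 49.9)/2 = 36.4/2 = 18.2000

(4.2000, 18.2000)


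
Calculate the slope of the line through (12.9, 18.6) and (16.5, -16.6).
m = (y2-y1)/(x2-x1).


dy = -16.6 - 18.6 = -35.2
dx = 16.5 - 12.9 = 3.6
m = -35.2/3.6 = -9.7778

m = -9.7778


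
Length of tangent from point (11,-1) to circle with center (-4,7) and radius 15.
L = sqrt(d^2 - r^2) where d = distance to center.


d = sqrt((11+ 4)^2 + (-1-7)^2) = sqrt(225+64) = 17.0000
L = sqrt(289.0000 - 225) = sqrt(64.0000) = 8.0000

8.0000


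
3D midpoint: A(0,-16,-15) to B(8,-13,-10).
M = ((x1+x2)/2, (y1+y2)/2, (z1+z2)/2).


Mx = (0+8)/2 = 4.0000
My = (-16- 13)/2 = -14.5000
Mz = (-15- 10)/2 = -12.5000

M = (4.0000, -14.5000, -12.5000)


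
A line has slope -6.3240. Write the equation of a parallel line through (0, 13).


Parallel lines have equal slopes.
m2 = -6.3240
b2 = 13 + 6.3240*0 = 13.0000

y = -6.3240x + 13.0000


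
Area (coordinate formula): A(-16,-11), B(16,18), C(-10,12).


-16*(18-12) = -96
16*(12+ 11) = 368
-10*(-11-18) = 290
sum = 562
Area = |562|/2 = 281.0000

281.0000 sq units


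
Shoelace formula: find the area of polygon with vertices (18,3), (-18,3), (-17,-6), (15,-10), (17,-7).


sum(xi*y_{i+1}) = 18*3 - 18*(-6) - 17*(-10) + 15*(-7) + 17*3 = 278
sum(yi*x_{i+1}) = 3*(-18) + 3*(-17) - 6*15 - 10*17 - 7*18 = -491
Area = |278 + 491|/2 = 769/2 = 384.5000

384.5000 sq units


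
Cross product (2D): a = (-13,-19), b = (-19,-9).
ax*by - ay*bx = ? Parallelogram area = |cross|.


cross = -13*(-9) + 19*(-19) = 117 - 361 = -244
Parallelogram area = |-244| = 244

cross = -244, parallelogram area = 244


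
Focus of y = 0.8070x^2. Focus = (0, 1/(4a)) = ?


a = 0.8070
4a = 3.2280
focus = (0, 1/3.2280) = (0, 0.3098)

Focus = (0, 0.3098)


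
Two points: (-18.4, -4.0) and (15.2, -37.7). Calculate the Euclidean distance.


dx = 15.2 + 18.4 = 33.6
dy = -37.7 + 4.0 = -33.7
d = sqrt(1128.96 + 1135.69) = sqrt(2264.65) = 47.5883

47.5883


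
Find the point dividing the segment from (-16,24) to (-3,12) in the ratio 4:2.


Px = (4*(-3) + 2*(-16))/6 = -44/6 = -7.3333
Py = (4*12 + 2*24)/6 = 96/6 = 16.0000

P = (-7.3333, 16.0000)


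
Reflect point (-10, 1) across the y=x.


Reflection rule for y=x: (y, x)
(-10, 1) -> (1, -10)

(1, -10)


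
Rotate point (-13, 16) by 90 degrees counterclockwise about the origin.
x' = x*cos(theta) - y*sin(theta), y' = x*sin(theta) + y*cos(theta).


cos(90) = 0, sin(90) = 1
x' = -13*0 - 16*1 = -16
y' = -13*1 + 16*0 = -13

(-16, -13)


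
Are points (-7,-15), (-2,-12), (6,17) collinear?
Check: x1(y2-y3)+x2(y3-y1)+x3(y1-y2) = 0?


-7*(-12-17) - 2*(17+ 15) + 6*(-15+ 12)
= 203 - 64 - 18 = 121

No, not collinear (determinant = 121)


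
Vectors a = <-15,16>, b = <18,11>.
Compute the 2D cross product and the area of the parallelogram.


cross = -15*11 - 16*18 = -165 - 288 = -453
Parallelogram area = |-453| = 453

cross = -453, parallelogram area = 453


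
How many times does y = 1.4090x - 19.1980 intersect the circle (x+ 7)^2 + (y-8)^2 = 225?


Substitute y = 1.4090x - 19.1980: (x+ 7)^2 + (1.4090x- 19.1980-8)^2 = 225
Expand to Ax^2 + Bx + C = 0, where b-k = -27.198
A = 1+m^2 = 2.985281
B = 2(m(b-k) - h) = 2(1.4090*(-27.198) + 7) = -62.643964
C = h^2 + (b-k)^2 - r^2 = 49 + 739.731204 - 225 = 563.731204
disc = B^2-4AC = 3924.2662 - 6731.5842 = -2807.3180
disc < 0

0 intersection points


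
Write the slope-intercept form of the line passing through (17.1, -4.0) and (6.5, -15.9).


m = (-11.9)/(-10.6) = 1.1226
b = y1 - m*x1 = -4.0 - (-11.9*17.1)/(-10.6) = -4.0 - 19.1972 = -23.1972

y = 1.1226x - 23.1972


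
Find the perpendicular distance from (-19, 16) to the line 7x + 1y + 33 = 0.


|7*(-19) + 1*16 + 33| = |-84| = 84
sqrt(49 + 1) = sqrt(50) = 7.0711
d = 84/sqrt(50) = 11.8794

11.8794


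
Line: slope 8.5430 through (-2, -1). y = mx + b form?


y + 1 = 8.5430(x + 2)
y = 8.5430x - 1 - 8.5430*(-2)
y = 8.5430x + 16.0860

y = 8.5430x + 16.0860


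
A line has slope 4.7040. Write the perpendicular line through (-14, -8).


Perpendicular slope = -1/m1 = -1/4.7040 = -0.2126
b2 = y0 - m2*x0 = -8 - 14/4.7040 = -8 - 2.9762 = -10.9762

y = -0.2126x - 10.9762


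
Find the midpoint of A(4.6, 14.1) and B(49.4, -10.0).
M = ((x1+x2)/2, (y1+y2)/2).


Mx = (4.6 + 49.4)/2 = 54.0/2 = 27.0000
My = (14.1 - 10.0)/2 = 4.1/2 = 2.0500

(27.0000, 2.0500)


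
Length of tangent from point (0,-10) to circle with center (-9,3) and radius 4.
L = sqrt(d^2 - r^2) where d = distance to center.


d = sqrt((0+ 9)^2 + (-10-3)^2) = sqrt(81+169) = 15.8114
L = sqrt(250.0000 - 16) = sqrt(234.0000) = 15.2971

15.2971


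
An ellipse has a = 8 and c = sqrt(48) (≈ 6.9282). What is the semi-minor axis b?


b^2 = 8^2 - (sqrt(48))^2 = 64 - 48 = 16
b = sqrt(16) = 4

b = 4


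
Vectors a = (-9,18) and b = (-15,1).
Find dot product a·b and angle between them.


a·b = -9*(-15) + 18*1 = 135 + 18 = 153
|a| = sqrt(81+324) = 20.1246
|b| = sqrt(225+1) = 15.0333
cos(theta) = 153/(sqrt(405)*sqrt(226)) = 153/sqrt(91530) = 0.505719
theta = arccos(153/sqrt(91530)) = 59.6209 degrees

a·b = 153, theta = 59.6209 deg


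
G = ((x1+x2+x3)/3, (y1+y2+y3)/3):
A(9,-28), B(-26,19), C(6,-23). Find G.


Gx = (9- 26+6)/3 = -11/3 = -3.6667
Gy = (-28+19- 23)/3 = -32/3 = -10.6667

G = (-3.6667, -10.6667)


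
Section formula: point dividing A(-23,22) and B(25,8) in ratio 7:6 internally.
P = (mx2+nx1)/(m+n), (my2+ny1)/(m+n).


Px = (7*25 + 6*(-23))/13 = 37/13 = 2.8462
Py = (7*8 + 6*22)/13 = 188/13 = 14.4615

P = (2.8462, 14.4615)


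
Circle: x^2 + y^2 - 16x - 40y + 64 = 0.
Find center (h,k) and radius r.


h = -D/2 = 16/2 = 8
k = -E/2 = 40/2 = 20
r^2 = h^2 + k^2 - F = 64 + 400 - 64 = 400
r = 20

Center (8, 20), radius = 20


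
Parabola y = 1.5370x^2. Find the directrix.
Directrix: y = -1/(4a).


a = 1.5370
1/(4a) = 0.1627
directrix: y = -0.1627 = -0.1627

y = -0.1627


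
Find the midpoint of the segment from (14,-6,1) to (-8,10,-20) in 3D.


Mx = (14- 8)/2 = 3.0000
My = (-6+10)/2 = 2.0000
Mz = (1- 20)/2 = -9.5000

M = (3.0000, 2.0000, -9.5000)


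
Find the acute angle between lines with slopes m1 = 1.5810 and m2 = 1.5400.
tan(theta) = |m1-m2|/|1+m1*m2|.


m1-m2 = 0.041
1+m1*m2 = 3.43474
tan(theta) = |0.041/3.43474| = 0.011937
theta = arctan(|0.041/3.43474|) = 0.6839 degrees (acute angle)

0.6839 degrees


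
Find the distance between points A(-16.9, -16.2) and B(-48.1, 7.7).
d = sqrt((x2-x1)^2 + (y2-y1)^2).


dx = -48.1 + 16.9 = -31.2
dy = 7.7 + 16.2 = 23.9
d = sqrt(973.44 + 571.21) = sqrt(1544.65) = 39.3020

39.3020


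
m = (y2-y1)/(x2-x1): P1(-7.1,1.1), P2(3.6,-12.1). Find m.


dy = -12.1 - 1.1 = -13.2
dx = 3.6 + 7.1 = 10.7
m = -13.2/10.7 = -1.2336

m = -1.2336


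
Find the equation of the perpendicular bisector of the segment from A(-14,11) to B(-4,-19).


Midpoint = (-9, -4)
Slope of AB = dy/dx = -30/10 = -3.0000
Perp slope = -dx/dy = 10/30 = 0.3333
b = My - (perp slope)*Mx = -4 + (10*(-9))/(-30) = -4 + 3.0000 = -1.0000

y = 0.3333x - 1.0000


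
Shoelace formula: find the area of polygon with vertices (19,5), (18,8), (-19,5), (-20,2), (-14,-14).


sum(xi*y_{i+1}) = 19*8 + 18*5 - 19*2 - 20*(-14) - 14*5 = 414
sum(yi*x_{i+1}) = 5*18 + 8*(-19) + 5*(-20) + 2*(-14) - 14*19 = -456
Area = |414 + 456|/2 = 870/2 = 435.0000

435.0000 sq units


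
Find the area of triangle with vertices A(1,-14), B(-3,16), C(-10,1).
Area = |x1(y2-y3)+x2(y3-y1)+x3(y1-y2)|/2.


1*(16-1) = 15
-3*(1+ 14) = -45
-10*(-14-16) = 300
sum = 270
Area = |270|/2 = 135.0000

135.0000 sq units


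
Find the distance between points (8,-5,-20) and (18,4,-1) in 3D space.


dx=10, dy=9, dz=19
d = sqrt(100+81+361) = sqrt(542) = 23.2809

23.2809


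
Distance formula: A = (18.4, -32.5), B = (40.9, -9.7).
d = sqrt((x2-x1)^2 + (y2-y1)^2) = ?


dx = 40.9 - 18.4 = 22.5
dy = -9.7 + 32.5 = 22.8
d = sqrt(506.25 + 519.84) = sqrt(1026.09) = 32.0326

32.0326


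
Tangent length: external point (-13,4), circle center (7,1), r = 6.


d = sqrt((-13-7)^2 + (4-1)^2) = sqrt(400+9) = 20.2237
L = sqrt(409.0000 - 36) = sqrt(373.0000) = 19.3132

19.3132


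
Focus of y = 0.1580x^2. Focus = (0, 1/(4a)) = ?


a = 0.1580
4a = 0.6320
focus = (0, 1/0.6320) = (0, 1.5823)

Focus = (0, 1.5823)


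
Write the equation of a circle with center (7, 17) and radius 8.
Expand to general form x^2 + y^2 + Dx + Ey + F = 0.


(x-7)^2 + (y-17)^2 = 8^2
D = -2h = -14, E = -2k = -34
F = h^2+k^2-r^2 = 49+289-64 = 274

x^2 + y^2 - 14x - 34y + 274 = 0


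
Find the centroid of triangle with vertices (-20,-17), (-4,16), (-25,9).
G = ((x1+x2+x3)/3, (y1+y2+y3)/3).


Gx = (-20- 4- 25)/3 = -49/3 = -16.3333
Gy = (-17+16+9)/3 = 8/3 = 2.6667

G = (-16.3333, 2.6667)


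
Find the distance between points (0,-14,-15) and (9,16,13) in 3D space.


dx=9, dy=30, dz=28
d = sqrt(81+900+784) = sqrt(1765) = 42.0119

42.0119


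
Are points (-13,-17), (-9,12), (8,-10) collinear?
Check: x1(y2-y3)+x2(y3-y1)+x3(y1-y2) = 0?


-13*(12+ 10) - 9*(-10+ 17) + 8*(-17-12)
= -286 - 63 - 232 = -581

No, not collinear (determinant = -581)


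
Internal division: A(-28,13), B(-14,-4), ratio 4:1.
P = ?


Px = (4*(-14) + 1*(-28))/5 = -84/5 = -16.8000
Py = (4*(-4) + 1*13)/5 = -3/5 = -0.6000

P = (-16.8000, -0.6000)


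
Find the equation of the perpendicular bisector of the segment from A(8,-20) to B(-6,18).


Midpoint = (1, -1)
Slope of AB = dy/dx = 38/(-14) = -2.7143
Perp slope = -dx/dy = 14/38 = 0.3684
b = My - (perp slope)*Mx = -1 + (-14*1)/38 = -1 - 0.3684 = -1.3684

y = 0.3684x - 1.3684


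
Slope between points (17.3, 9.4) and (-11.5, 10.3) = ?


dy = 10.3 - 9.4 = 0.9
dx = -11.5 - 17.3 = -28.8
m = 0.9/(-28.8) = -0.0313

m = -0.0313


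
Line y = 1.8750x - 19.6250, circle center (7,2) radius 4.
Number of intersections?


Substitute y = 1.8750x - 19.6250: (x-7)^2 + (1.8750x- 19.6250-2)^2 = 16
Expand to Ax^2 + Bx + C = 0, where b-k = -21.625
A = 1+m^2 = 4.515625
B = 2(m(b-k) - h) = 2(1.8750*(-21.625) - 7) = -95.09375
C = h^2 + (b-k)^2 - r^2 = 49 + 467.640625 - 16 = 500.640625
disc = B^2-4AC = 9042.8213 - 9042.8213 = 0
disc = 0

1 intersection point (tangent)


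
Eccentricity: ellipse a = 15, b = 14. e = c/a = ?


c = sqrt(225-196) = sqrt(29) = 5.3852
e = c/a = sqrt(29)/15 = 0.3590

e = 0.3590


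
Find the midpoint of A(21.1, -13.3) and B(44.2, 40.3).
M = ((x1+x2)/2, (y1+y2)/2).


Mx = (21.1 + 44.2)/2 = 65.3/2 = 32.6500
My = (-13.3 + 40.3)/2 = 27/2 = 13.5000

(32.6500, 13.5000)


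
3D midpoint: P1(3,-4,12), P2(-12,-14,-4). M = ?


Mx = (3- 12)/2 = -4.5000
My = (-4- 14)/2 = -9.0000
Mz = (12- 4)/2 = 4.0000

M = (-4.5000, -9.0000, 4.0000)


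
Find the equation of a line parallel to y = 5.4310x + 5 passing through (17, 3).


Parallel lines have equal slopes.
m2 = 5.4310
b2 = 3 - 5.4310*17 = -89.3270

y = 5.4310x - 89.3270


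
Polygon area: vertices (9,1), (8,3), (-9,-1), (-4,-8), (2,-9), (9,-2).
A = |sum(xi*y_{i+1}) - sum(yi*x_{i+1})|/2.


sum(xi*y_{i+1}) = 9*3 + 8*(-1) - 9*(-8) - 4*(-9) + 2*(-2) + 9*1 = 132
sum(yi*x_{i+1}) = 1*8 + 3*(-9) - 1*(-4) - 8*2 - 9*9 - 2*9 = -130
Area = |132 + 130|/2 = 262/2 = 131.0000

131.0000 sq units


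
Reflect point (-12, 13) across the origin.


Reflection rule for origin: (-x, -y)
(-12, 13) -> (12, -13)

(12, -13)


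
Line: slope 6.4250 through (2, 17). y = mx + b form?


y - 17 = 6.4250(x - 2)
y = 6.4250x + 17 - 6.4250*2
y = 6.4250x + 4.1500

y = 6.4250x + 4.1500


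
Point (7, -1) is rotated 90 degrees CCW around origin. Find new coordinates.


cos(90) = 0, sin(90) = 1
x' = 7*0 + 1*1 = 1
y' = 7*1 - 1*0 = 7

(1, 7)


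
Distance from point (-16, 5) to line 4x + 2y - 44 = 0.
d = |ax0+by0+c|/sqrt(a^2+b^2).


|4*(-16) + 2*5 - 44| = |-98| = 98
sqrt(16 + 4) = sqrt(20) = 4.4721
d = 98/sqrt(20) = 21.9135

21.9135


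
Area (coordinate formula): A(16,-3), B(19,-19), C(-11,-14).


16*(-19+ 14) = -80
19*(-14+ 3) = -209
-11*(-3+ 19) = -176
sum = -465
Area = |-465|/2 = 232.5000

232.5000 sq units


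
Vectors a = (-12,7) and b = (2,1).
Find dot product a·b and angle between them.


a·b = -12*2 + 7*1 = -24 + 7 = -17
|a| = sqrt(144+49) = 13.8924
|b| = sqrt(4+1) = 2.2361
cos(theta) = -17/(sqrt(193)*sqrt(5)) = -17/sqrt(965) = -0.547249
theta = arccos(-17/sqrt(965)) = 123.1785 degrees

a·b = -17, theta = 123.1785 deg


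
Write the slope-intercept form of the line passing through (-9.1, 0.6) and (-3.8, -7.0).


m = (-7.6)/(5.3) = -1.4340
b = y1 - m*x1 = 0.6 - (-7.6*(-9.1))/(5.3) = 0.6 - 13.0491 = -12.4491

y = -1.4340x - 12.4491


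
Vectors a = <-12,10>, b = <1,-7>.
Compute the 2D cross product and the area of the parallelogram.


cross = -12*(-7) - 10*1 = 84 - 10 = 74
Parallelogram area = |74| = 74

cross = 74, parallelogram area = 74


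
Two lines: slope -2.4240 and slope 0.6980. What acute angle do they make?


m1-m2 = -3.122
1+m1*m2 = -0.691952
tan(theta) = |-3.122/(-0.691952)| = 4.511874
theta = arctan(|-3.122/(-0.691952)|) = 77.5031 degrees (acute angle)

77.5031 degrees


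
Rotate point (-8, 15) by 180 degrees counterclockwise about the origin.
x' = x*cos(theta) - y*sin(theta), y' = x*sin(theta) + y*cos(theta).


cos(180) = -1, sin(180) = 0
x' = -8*(-1) - 15*0 = 8
y' = -8*0 + 15*(-1) = -15

(8, -15)


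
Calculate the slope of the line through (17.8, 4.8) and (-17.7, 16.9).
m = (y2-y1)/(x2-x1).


dy = 16.9 - 4.8 = 12.1
dx = -17.7 - 17.8 = -35.5
m = 12.1/(-35.5) = -0.3408

m = -0.3408


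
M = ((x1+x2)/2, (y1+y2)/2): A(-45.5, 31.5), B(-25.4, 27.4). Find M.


Mx = (-45.5 - 25.4)/2 = -70.9/2 = -35.4500
My = (31.5 + 27.4)/2 = 58.9/2 = 29.4500

(-35.4500, 29.4500)


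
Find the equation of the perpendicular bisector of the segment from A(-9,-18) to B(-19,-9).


Midpoint = (-14, -13.5)
Slope of AB = dy/dx = 9/(-10) = -0.9000
Perp slope = -dx/dy = 10/9 = 1.1111
b = My - (perp slope)*Mx = -13.5 + (-10*(-14))/9 = -13.5 + 15.5556 = 2.0556

y = 1.1111x + 2.0556


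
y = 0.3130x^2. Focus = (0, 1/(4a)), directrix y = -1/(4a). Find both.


a = 0.3130
1/(4a) = 0.7987
Focus = (0, 0.7987)
Directrix: y = -0.7987

Focus = (0, 0.7987), Directrix: y = -0.7987


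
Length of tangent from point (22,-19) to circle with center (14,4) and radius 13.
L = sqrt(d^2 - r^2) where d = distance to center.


d = sqrt((22-14)^2 + (-19-4)^2) = sqrt(64+529) = 24.3516
L = sqrt(593.0000 - 169) = sqrt(424.0000) = 20.5913

20.5913


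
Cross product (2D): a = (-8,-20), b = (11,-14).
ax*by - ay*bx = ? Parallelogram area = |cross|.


cross = -8*(-14) + 20*11 = 112 + 220 = 332
Parallelogram area = |332| = 332

cross = 332, parallelogram area = 332


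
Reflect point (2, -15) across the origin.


Reflection rule for origin: (-x, -y)
(2, -15) -> (-2, 15)

(-2, 15)


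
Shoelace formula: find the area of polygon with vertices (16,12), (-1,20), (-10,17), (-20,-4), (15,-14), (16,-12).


sum(xi*y_{i+1}) = 16*20 - 1*17 - 10*(-4) - 20*(-14) + 15*(-12) + 16*12 = 635
sum(yi*x_{i+1}) = 12*(-1) + 20*(-10) + 17*(-20) - 4*15 - 14*16 - 12*16 = -1028
Area = |635 + 1028|/2 = 1663/2 = 831.5000

831.5000 sq units


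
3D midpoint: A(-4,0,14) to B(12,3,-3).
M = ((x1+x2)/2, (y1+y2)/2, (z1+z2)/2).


Mx = (-4+12)/2 = 4.0000
My = (0+3)/2 = 1.5000
Mz = (14- 3)/2 = 5.5000

M = (4.0000, 1.5000, 5.5000)


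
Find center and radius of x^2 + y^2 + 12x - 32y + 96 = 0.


h = -D/2 = -12/2 = -6
k = -E/2 = 32/2 = 16
r^2 = h^2 + k^2 - F = 36 + 256 - 96 = 196
r = 14

Center (-6, 16), radius = 14


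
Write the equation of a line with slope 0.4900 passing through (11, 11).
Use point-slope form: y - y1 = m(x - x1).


y - 11 = 0.4900(x - 11)
y = 0.4900x + 11 - 0.4900*11
y = 0.4900x + 5.6100

y = 0.4900x + 5.6100


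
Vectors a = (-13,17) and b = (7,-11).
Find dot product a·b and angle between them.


a·b = -13*7 + 17*(-11) = -91 - 187 = -278
|a| = sqrt(169+289) = 21.4009
|b| = sqrt(49+121) = 13.0384
cos(theta) = -278/(sqrt(458)*sqrt(170)) = -278/sqrt(77860) = -0.996294
theta = arccos(-278/sqrt(77860)) = 175.0658 degrees

a·b = -278, theta = 175.0658 deg


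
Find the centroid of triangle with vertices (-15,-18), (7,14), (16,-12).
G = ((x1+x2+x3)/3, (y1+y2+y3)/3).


Gx = (-15+7+16)/3 = 8/3 = 2.6667
Gy = (-18+14- 12)/3 = -16/3 = -5.3333

G = (2.6667, -5.3333)


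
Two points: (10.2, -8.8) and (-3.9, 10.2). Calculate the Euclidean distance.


dx = -3.9 - 10.2 = -14.1
dy = 10.2 + 8.8 = 19.0
d = sqrt(198.81 + 361.0) = sqrt(559.81) = 23.6603

23.6603


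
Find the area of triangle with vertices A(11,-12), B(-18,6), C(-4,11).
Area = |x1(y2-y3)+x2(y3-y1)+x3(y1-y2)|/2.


11*(6-11) = -55
-18*(11+ 12) = -414
-4*(-12-6) = 72
sum = -397
Area = |-397|/2 = 198.5000

198.5000 sq units


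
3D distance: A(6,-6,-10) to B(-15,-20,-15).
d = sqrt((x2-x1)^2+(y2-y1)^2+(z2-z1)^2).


dx=-21, dy=-14, dz=-5
d = sqrt(441+196+25) = sqrt(662) = 25.7294

25.7294


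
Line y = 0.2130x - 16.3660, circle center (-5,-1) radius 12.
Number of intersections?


Substitute y = 0.2130x - 16.3660: (x+ 5)^2 + (0.2130x- 16.3660+ 1)^2 = 144
Expand to Ax^2 + Bx + C = 0, where b-k = -15.366
A = 1+m^2 = 1.045369
B = 2(m(b-k) - h) = 2(0.2130*(-15.366) + 5) = 3.454084
C = h^2 + (b-k)^2 - r^2 = 25 + 236.113956 - 144 = 117.113956
disc = B^2-4AC = 11.9307 - 489.7092 = -477.7785
disc < 0

0 intersection points


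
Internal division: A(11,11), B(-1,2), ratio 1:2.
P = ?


Px = (1*(-1) + 2*11)/3 = 21/3 = 7.0000
Py = (1*2 + 2*11)/3 = 24/3 = 8.0000

P = (7.0000, 8.0000)


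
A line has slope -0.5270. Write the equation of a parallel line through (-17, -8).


Parallel lines have equal slopes.
m2 = -0.5270
b2 = -8 + 0.5270*(-17) = -16.9590

y = -0.5270x - 16.9590


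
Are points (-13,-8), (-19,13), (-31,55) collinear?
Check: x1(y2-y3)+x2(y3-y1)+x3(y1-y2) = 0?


-13*(13-55) - 19*(55+ 8) - 31*(-8-13)
= 546 - 1197 + 651 = 0

Yes, collinear (determinant = 0)


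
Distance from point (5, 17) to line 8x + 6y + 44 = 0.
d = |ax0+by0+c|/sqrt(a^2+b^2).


|8*5 + 6*17 + 44| = |186| = 186
sqrt(64 + 36) = sqrt(100) = 10.0000
d = 186/sqrt(100) = 18.6000

18.6000


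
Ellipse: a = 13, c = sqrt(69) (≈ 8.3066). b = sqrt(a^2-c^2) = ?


b^2 = 13^2 - (sqrt(69))^2 = 169 - 69 = 100
b = sqrt(100) = 10

b = 10


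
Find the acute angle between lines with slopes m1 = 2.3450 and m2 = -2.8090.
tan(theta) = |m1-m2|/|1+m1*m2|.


m1-m2 = 5.154
1+m1*m2 = -5.587105
tan(theta) = |5.154/(-5.587105)| = 0.922481
theta = arctan(|5.154/(-5.587105)|) = 42.6910 degrees (acute angle)

42.6910 degrees


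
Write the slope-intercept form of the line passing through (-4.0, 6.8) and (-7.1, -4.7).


m = (-11.5)/(-3.1) = 3.7097
b = y1 - m*x1 = 6.8 - (-11.5*(-4.0))/(-3.1) = 6.8 + 14.8387 = 21.6387

y = 3.7097x + 21.6387


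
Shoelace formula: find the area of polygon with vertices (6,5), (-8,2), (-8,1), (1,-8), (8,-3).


sum(xi*y_{i+1}) = 6*2 - 8*1 - 8*(-8) + 1*(-3) + 8*5 = 105
sum(yi*x_{i+1}) = 5*(-8) + 2*(-8) + 1*1 - 8*8 - 3*6 = -137
Area = |105 + 137|/2 = 242/2 = 121.0000

121.0000 sq units


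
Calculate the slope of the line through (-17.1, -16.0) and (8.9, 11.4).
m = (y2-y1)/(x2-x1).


dy = 11.4 + 16.0 = 27.4
dx = 8.9 + 17.1 = 26.0
m = 27.4/26.0 = 1.0538

m = 1.0538


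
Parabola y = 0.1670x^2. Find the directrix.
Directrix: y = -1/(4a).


a = 0.1670
1/(4a) = 1.4970
directrix: y = -1.4970 = -1.4970

y = -1.4970


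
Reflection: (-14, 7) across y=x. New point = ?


Reflection rule for y=x: (y, x)
(-14, 7) -> (7, -14)

(7, -14)


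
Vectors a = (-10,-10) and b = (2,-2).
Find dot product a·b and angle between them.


a·b = -10*2 - 10*(-2) = -20 + 20 = 0
|a| = sqrt(100+100) = 14.1421
|b| = sqrt(4+4) = 2.8284
cos(theta) = 0/(sqrt(200)*sqrt(8)) = 0/sqrt(1600) = 0
theta = arccos(0/sqrt(1600)) = 90.0000 degrees

a·b = 0, theta = 90.0000 deg


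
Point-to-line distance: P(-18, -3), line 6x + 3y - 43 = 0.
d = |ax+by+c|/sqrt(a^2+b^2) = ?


|6*(-18) + 3*(-3) - 43| = |-160| = 160
sqrt(36 + 9) = sqrt(45) = 6.7082
d = 160/sqrt(45) = 23.8514

23.8514


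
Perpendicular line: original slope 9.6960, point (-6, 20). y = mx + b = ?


Perpendicular slope = -1/m1 = -1/9.6960 = -0.1031
b2 = y0 - m2*x0 = 20 - 6/9.6960 = 20 - 0.6188 = 19.3812

y = -0.1031x + 19.3812


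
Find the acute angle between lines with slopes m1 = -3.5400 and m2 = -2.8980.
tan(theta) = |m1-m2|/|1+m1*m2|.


m1-m2 = -0.642
1+m1*m2 = 11.25892
tan(theta) = |-0.642/11.25892| = 0.057021
theta = arctan(|-0.642/11.25892|) = 3.2636 degrees (acute angle)

3.2636 degrees


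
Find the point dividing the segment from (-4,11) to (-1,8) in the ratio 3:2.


Px = (3*(-1) + 2*(-4))/5 = -11/5 = -2.2000
Py = (3*8 + 2*11)/5 = 46/5 = 9.2000

P = (-2.2000, 9.2000)


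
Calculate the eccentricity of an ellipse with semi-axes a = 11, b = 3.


c = sqrt(121-9) = sqrt(112) = 10.5830
e = c/a = sqrt(112)/11 = 0.9621

e = 0.9621


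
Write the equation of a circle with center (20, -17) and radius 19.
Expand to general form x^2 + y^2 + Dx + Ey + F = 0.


(x-20)^2 + (y+ 17)^2 = 19^2
D = -2h = -40, E = -2k = 34
F = h^2+k^2-r^2 = 400+289-361 = 328

x^2 + y^2 - 40x + 34y + 328 = 0


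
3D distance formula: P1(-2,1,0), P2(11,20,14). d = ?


dx=13, dy=19, dz=14
d = sqrt(169+361+196) = sqrt(726) = 26.9444

26.9444


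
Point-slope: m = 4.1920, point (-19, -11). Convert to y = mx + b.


y + 11 = 4.1920(x + 19)
y = 4.1920x - 11 - 4.1920*(-19)
y = 4.1920x + 68.6480

y = 4.1920x + 68.6480


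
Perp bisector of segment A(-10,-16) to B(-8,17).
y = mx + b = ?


Midpoint = (-9, 0.5)
Slope of AB = dy/dx = 33/2 = 16.5000
Perp slope = -dx/dy = -2/33 = -0.0606
b = My - (perp slope)*Mx = 0.5 + (2*(-9))/33 = 0.5 - 0.5455 = -0.0455

y = -0.0606x - 0.0455


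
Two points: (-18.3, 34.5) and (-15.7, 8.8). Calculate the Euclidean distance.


dx = -15.7 + 18.3 = 2.6
dy = 8.8 - 34.5 = -25.7
d = sqrt(6.76 + 660.49) = sqrt(667.25) = 25.8312

25.8312


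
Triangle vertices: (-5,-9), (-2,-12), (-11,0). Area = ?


-5*(-12-0) = 60
-2*(0+ 9) = -18
-11*(-9+ 12) = -33
sum = 9
Area = |9|/2 = 4.5000

4.5000 sq units


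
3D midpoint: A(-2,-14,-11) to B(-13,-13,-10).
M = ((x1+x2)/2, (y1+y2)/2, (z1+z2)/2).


Mx = (-2- 13)/2 = -7.5000
My = (-14- 13)/2 = -13.5000
Mz = (-11- 10)/2 = -10.5000

M = (-7.5000, -13.5000, -10.5000)


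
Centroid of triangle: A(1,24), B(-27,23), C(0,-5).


Gx = (1- 27+0)/3 = -26/3 = -8.6667
Gy = (24+23- 5)/3 = 42/3 = 14.0000

G = (-8.6667, 14.0000)


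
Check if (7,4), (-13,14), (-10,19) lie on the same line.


7*(14-19) - 13*(19-4) - 10*(4-14)
= -35 - 195 + 100 = -130

No, not collinear (determinant = -130)


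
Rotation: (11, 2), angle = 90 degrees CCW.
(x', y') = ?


cos(90) = 0, sin(90) = 1
x' = 11*0 - 2*1 = -2
y' = 11*1 + 2*0 = 11

(-2, 11)


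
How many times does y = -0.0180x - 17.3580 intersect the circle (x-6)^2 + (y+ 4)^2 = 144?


Substitute y = -0.0180x - 17.3580: (x-6)^2 + (-0.0180x- 17.3580+ 4)^2 = 144
Expand to Ax^2 + Bx + C = 0, where b-k = -13.358
A = 1+m^2 = 1.000324
B = 2(m(b-k) - h) = 2(-0.0180*(-13.358) - 6) = -11.519112
C = h^2 + (b-k)^2 - r^2 = 36 + 178.436164 - 144 = 70.436164
disc = B^2-4AC = 132.6899 - 281.8359 = -149.1460
disc < 0

0 intersection points


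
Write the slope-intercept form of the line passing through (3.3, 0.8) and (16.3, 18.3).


m = (17.5)/(13.0) = 1.3462
b = y1 - m*x1 = 0.8 - (17.5*3.3)/(13.0) = 0.8 - 4.4423 = -3.6423

y = 1.3462x - 3.6423


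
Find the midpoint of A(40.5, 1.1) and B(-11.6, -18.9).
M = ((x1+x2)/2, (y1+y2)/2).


Mx = (40.5 - 11.6)/2 = 28.9/2 = 14.4500
My = (1.1 - 18.9)/2 = -17.8/2 = -8.9000

(14.4500, -8.9000)


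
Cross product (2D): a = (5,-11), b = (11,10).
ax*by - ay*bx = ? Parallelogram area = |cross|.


cross = 5*10 + 11*11 = 50 + 121 = 171
Parallelogram area = |171| = 171

cross = 171, parallelogram area = 171


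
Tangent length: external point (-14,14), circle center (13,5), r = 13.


d = sqrt((-14-13)^2 + (14-5)^2) = sqrt(729+81) = 28.4605
L = sqrt(810.0000 - 169) = sqrt(641.0000) = 25.3180

25.3180


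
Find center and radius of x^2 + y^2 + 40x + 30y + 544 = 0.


h = -D/2 = -40/2 = -20
k = -E/2 = -30/2 = -15
r^2 = h^2 + k^2 - F = 400 + 225 - 544 = 81
r = 9

Center (-20, -15), radius = 9


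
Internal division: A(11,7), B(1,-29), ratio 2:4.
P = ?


Px = (2*1 + 4*11)/6 = 46/6 = 7.6667
Py = (2*(-29) + 4*7)/6 = -30/6 = -5.0000

P = (7.6667, -5.0000)


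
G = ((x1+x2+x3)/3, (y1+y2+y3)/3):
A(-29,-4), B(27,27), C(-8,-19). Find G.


Gx = (-29+27- 8)/3 = -10/3 = -3.3333
Gy = (-4+27- 19)/3 = 4/3 = 1.3333

G = (-3.3333, 1.3333)


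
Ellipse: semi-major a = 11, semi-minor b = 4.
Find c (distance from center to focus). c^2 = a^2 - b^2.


c^2 = 11^2 - 4^2 = 121 - 16 = 105
c = sqrt(105) = 10.2470

c = 10.2470


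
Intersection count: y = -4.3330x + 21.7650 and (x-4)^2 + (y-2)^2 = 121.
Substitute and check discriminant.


Substitute y = -4.3330x + 21.7650: (x-4)^2 + (-4.3330x+21.7650-2)^2 = 121
Expand to Ax^2 + Bx + C = 0, where b-k = 19.765
A = 1+m^2 = 19.774889
B = 2(m(b-k) - h) = 2(-4.3330*19.765 - 4) = -179.28349
C = h^2 + (b-k)^2 - r^2 = 16 + 390.655225 - 121 = 285.655225
disc = B^2-4AC = 32142.5698 - 22595.2015 = 9547.3683
disc > 0

2 intersection points


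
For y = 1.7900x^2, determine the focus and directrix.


a = 1.7900
1/(4a) = 0.1397
Focus = (0, 0.1397)
Directrix: y = -0.1397

Focus = (0, 0.1397), Directrix: y = -0.1397


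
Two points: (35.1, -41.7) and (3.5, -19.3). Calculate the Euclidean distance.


dx = 3.5 - 35.1 = -31.6
dy = -19.3 + 41.7 = 22.4
d = sqrt(998.56 + 501.76) = sqrt(1500.32) = 38.7340

38.7340


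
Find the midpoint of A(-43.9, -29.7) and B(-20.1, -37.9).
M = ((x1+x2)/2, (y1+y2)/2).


Mx = (-43.9 - 20.1)/2 = -64.0/2 = -32.0000
My = (-29.7 - 37.9)/2 = -67.6/2 = -33.8000

(-32.0000, -33.8000)


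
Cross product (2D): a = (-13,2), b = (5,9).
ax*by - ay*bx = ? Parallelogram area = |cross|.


cross = -13*9 - 2*5 = -117 - 10 = -127
Parallelogram area = |-127| = 127

cross = -127, parallelogram area = 127


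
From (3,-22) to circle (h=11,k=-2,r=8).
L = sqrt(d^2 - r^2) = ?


d = sqrt((3-11)^2 + (-22+ 2)^2) = sqrt(64+400) = 21.5407
L = sqrt(464.0000 - 64) = sqrt(400.0000) = 20.0000

20.0000


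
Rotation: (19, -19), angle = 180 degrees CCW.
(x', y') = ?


cos(180) = -1, sin(180) = 0
x' = 19*(-1) + 19*0 = -19
y' = 19*0 - 19*(-1) = 19

(-19, 19)


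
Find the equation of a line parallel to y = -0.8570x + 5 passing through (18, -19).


Parallel lines have equal slopes.
m2 = -0.8570
b2 = -19 + 0.8570*18 = -3.5740

y = -0.8570x - 3.5740


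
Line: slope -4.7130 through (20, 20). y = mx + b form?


y - 20 = -4.7130(x - 20)
y = -4.7130x + 20 + 4.7130*20
y = -4.7130x + 114.2600

y = -4.7130x + 114.2600


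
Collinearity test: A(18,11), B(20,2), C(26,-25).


18*(2+ 25) + 20*(-25-11) + 26*(11-2)
= 486 - 720 + 234 = 0

Yes, collinear (determinant = 0)


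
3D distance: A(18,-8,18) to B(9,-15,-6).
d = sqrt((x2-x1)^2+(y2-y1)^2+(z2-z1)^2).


dx=-9, dy=-7, dz=-24
d = sqrt(81+49+576) = sqrt(706) = 26.5707

26.5707


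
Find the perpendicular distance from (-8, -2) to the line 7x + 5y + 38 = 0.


|7*(-8) + 5*(-2) + 38| = |-28| = 28
sqrt(49 + 25) = sqrt(74) = 8.6023
d = 28/sqrt(74) = 3.2549

3.2549


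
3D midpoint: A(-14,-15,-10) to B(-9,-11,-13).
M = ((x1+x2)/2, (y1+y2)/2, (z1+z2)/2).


Mx = (-14- 9)/2 = -11.5000
My = (-15- 11)/2 = -13.0000
Mz = (-10- 13)/2 = -11.5000

M = (-11.5000, -13.0000, -11.5000)


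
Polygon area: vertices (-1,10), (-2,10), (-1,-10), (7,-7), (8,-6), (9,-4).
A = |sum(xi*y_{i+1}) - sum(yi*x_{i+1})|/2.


sum(xi*y_{i+1}) = -1*10 - 2*(-10) - 1*(-7) + 7*(-6) + 8*(-4) + 9*10 = 33
sum(yi*x_{i+1}) = 10*(-2) + 10*(-1) - 10*7 - 7*8 - 6*9 - 4*(-1) = -206
Area = |33 + 206|/2 = 239/2 = 119.5000

119.5000 sq units


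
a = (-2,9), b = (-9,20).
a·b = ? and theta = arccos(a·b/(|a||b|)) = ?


a·b = -2*(-9) + 9*20 = 18 + 180 = 198
|a| = sqrt(4+81) = 9.2195
|b| = sqrt(81+400) = 21.9317
cos(theta) = 198/(sqrt(85)*sqrt(481)) = 198/sqrt(40885) = 0.979227
theta = arccos(198/sqrt(40885)) = 11.6989 degrees

a·b = 198, theta = 11.6989 deg


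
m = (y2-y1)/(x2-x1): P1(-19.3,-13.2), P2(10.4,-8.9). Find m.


dy = -8.9 + 13.2 = 4.3
dx = 10.4 + 19.3 = 29.7
m = 4.3/29.7 = 0.1448

m = 0.1448


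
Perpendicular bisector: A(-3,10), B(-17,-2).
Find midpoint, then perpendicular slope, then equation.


Midpoint = (-10, 4)
Slope of AB = dy/dx = -12/(-14) = 0.8571
Perp slope = -dx/dy = -14/12 = -1.1667
b = My - (perp slope)*Mx = 4 + (-14*(-10))/(-12) = 4 - 11.6667 = -7.6667

y = -1.1667x - 7.6667


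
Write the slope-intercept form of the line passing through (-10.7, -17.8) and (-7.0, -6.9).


m = (10.9)/(3.7) = 2.9459
b = y1 - m*x1 = -17.8 - (10.9*(-10.7))/(3.7) = -17.8 + 31.5216 = 13.7216

y = 2.9459x + 13.7216


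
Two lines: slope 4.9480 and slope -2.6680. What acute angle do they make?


m1-m2 = 7.616
1+m1*m2 = -12.201264
tan(theta) = |7.616/(-12.201264)| = 0.624198
theta = arctan(|7.616/(-12.201264)|) = 31.9723 degrees (acute angle)

31.9723 degrees


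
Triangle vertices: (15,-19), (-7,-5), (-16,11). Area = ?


15*(-5-11) = -240
-7*(11+ 19) = -210
-16*(-19+ 5) = 224
sum = -226
Area = |-226|/2 = 113.0000

113.0000 sq units


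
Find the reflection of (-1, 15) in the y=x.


Reflection rule for y=x: (y, x)
(-1, 15) -> (15, -1)

(15, -1)


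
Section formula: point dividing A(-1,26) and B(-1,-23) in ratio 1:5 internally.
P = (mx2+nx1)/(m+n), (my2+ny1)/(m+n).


Px = (1*(-1) + 5*(-1))/6 = -6/6 = -1.0000
Py = (1*(-23) + 5*26)/6 = 107/6 = 17.8333

P = (-1.0000, 17.8333)


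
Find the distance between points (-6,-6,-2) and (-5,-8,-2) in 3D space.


dx=1, dy=-2, dz=0
d = sqrt(1+4+0) = sqrt(5) = 2.2361

2.2361


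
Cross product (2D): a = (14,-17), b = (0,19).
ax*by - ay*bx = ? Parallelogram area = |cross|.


cross = 14*19 + 17*0 = 266 - 0 = 266
Parallelogram area = |266| = 266

cross = 266, parallelogram area = 266


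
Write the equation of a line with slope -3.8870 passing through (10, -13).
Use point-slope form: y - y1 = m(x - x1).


y + 13 = -3.8870(x - 10)
y = -3.8870x - 13 + 3.8870*10
y = -3.8870x + 25.8700

y = -3.8870x + 25.8700


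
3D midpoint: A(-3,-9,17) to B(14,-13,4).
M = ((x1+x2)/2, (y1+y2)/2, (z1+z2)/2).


Mx = (-3+14)/2 = 5.5000
My = (-9- 13)/2 = -11.0000
Mz = (17+4)/2 = 10.5000

M = (5.5000, -11.0000, 10.5000)


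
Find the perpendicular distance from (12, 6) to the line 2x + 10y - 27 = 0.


|2*12 + 10*6 - 27| = |57| = 57
sqrt(4 + 100) = sqrt(104) = 10.1980
d = 57/sqrt(104) = 5.5893

5.5893


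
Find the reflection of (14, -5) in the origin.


Reflection rule for origin: (-x, -y)
(14, -5) -> (-14, 5)

(-14, 5)


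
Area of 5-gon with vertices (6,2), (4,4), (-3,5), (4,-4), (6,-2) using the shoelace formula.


sum(xi*y_{i+1}) = 6*4 + 4*5 - 3*(-4) + 4*(-2) + 6*2 = 60
sum(yi*x_{i+1}) = 2*4 + 4*(-3) + 5*4 - 4*6 - 2*6 = -20
Area = |60 + 20|/2 = 80/2 = 40.0000

40.0000 sq units


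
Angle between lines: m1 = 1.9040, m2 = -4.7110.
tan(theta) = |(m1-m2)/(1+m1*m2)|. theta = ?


m1-m2 = 6.615
1+m1*m2 = -7.969744
tan(theta) = |6.615/(-7.969744)| = 0.830014
theta = arctan(|6.615/(-7.969744)|) = 39.6932 degrees (acute angle)

39.6932 degrees


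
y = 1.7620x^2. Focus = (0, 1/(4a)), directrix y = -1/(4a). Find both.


a = 1.7620
1/(4a) = 0.1419
Focus = (0, 0.1419)
Directrix: y = -0.1419

Focus = (0, 0.1419), Directrix: y = -0.1419


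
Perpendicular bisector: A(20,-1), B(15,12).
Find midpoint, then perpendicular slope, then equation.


Midpoint = (17.5, 5.5)
Slope of AB = dy/dx = 13/(-5) = -2.6000
Perp slope = -dx/dy = 5/13 = 0.3846
b = My - (perp slope)*Mx = 5.5 + (-5*17.5)/13 = 5.5 - 6.7308 = -1.2308

y = 0.3846x - 1.2308


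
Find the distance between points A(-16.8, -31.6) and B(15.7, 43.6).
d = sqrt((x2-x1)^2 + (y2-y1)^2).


dx = 15.7 + 16.8 = 32.5
dy = 43.6 + 31.6 = 75.2
d = sqrt(1056.25 + 5655.04) = sqrt(6711.29) = 81.9225

81.9225


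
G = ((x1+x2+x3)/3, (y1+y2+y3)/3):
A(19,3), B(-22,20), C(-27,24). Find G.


Gx = (19- 22- 27)/3 = -30/3 = -10.0000
Gy = (3+20+24)/3 = 47/3 = 15.6667

G = (-10.0000, 15.6667)


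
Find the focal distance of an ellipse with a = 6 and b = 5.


c^2 = 6^2 - 5^2 = 36 - 25 = 11
c = sqrt(11) = 3.3166

c = 3.3166


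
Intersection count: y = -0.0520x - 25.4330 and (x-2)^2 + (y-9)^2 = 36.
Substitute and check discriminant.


Substitute y = -0.0520x - 25.4330: (x-2)^2 + (-0.0520x- 25.4330-9)^2 = 36
Expand to Ax^2 + Bx + C = 0, where b-k = -34.433
A = 1+m^2 = 1.002704
B = 2(m(b-k) - h) = 2(-0.0520*(-34.433) - 2) = -0.418968
C = h^2 + (b-k)^2 - r^2 = 4 + 1185.631489 - 36 = 1153.631489
disc = B^2-4AC = 0.1755 - 4627.0036 = -4626.8281
disc < 0

0 intersection points
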